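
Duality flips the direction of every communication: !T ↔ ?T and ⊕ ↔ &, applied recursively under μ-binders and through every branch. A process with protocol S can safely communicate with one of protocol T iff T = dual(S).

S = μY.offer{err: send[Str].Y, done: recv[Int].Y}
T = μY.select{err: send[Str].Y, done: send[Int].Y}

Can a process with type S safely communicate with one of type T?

NO

μY vs μY  match (binder kept)
  offer{err,done} vs select{err,done}  match same labels
    [err]
      send[Str] vs send[Str]  ✗ same direction on both sides — not dual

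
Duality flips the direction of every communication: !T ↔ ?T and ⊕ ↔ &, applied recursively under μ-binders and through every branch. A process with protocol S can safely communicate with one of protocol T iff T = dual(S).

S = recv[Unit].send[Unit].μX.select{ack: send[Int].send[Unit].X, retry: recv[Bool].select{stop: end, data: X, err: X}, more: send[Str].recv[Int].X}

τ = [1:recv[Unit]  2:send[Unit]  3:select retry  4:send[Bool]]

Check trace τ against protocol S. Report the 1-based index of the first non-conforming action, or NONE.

4

[1] recv[Unit]  ok  residual = send[Unit].μX.…
[2] send[Unit]  ok  residual = μX.…
[3] select retry  ok  residual = recv[Bool].select{stop: end, data: μX.…, err: μX.…}
[4] got send[Bool], protocol expects recv[Bool]  ✗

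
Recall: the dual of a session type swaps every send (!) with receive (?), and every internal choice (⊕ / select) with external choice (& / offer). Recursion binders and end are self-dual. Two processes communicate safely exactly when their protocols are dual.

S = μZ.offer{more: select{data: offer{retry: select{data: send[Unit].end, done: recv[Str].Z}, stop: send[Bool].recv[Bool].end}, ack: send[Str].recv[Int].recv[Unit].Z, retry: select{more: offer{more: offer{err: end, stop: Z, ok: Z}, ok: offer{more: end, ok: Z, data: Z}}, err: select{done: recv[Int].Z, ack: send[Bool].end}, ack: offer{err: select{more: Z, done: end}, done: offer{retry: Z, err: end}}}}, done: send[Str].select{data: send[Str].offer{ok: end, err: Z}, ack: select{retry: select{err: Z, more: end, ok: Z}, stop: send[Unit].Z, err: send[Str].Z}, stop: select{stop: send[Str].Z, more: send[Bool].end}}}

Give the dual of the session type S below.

μZ.select{more: offer{data: select{retry: offer{data: recv[Unit].end, done: send[Str].Z}, stop: recv[Bool].send[Bool].end}, ack: recv[Str].send[Int].send[Unit].Z, retry: offer{more: select{more: select{err: end, stop: Z, ok: Z}, ok: select{more: end, ok: Z, data: Z}}, err: offer{done: send[Int].Z, ack: recv[Bool].end}, ack: select{err: offer{more: Z, done: end}, done: select{retry: Z, err: end}}}}, done: recv[Str].offer{data: recv[Str].select{ok: end, err: Z}, ack: offer{retry: offer{err: Z, more: end, ok: Z}, stop: recv[Unit].Z, err: recv[Str].Z}, stop: offer{stop: recv[Str].Z, more: recv[Bool].end}}}

μZ = μZ  (rec unchanged)
  offer{more,done} = select{more,done}  (offer→select)
    • more:
      select{data,ack,retry} = offer{data,ack,retry}  (⊕→&)
        • data:
          offer{retry,stop} = select{retry,stop}  (offer→select)
            • retry:
              select{data,done} = offer{data,done}  (⊕→&)
                • data:
                  send[Unit] = recv[Unit]
                    end ↦ end
                • done:
                  recv[Str] = send[Str]
                    Z ↦ Z
            • stop:
              send[Bool] = recv[Bool]
                recv[Bool] = send[Bool]
                  end ↦ end
        • ack:
          send[Str] = recv[Str]
            recv[Int] = send[Int]
              recv[Unit] = send[Unit]
                Z ↦ Z
        • retry:
          select{more,err,ack} = offer{more,err,ack}  (⊕→&)
            • more:
              offer{more,ok} = select{more,ok}  (offer→select)
                • more:
                  offer{err,stop,ok} = select{err,stop,ok}  (offer→select)
                    • err:
                      end ↦ end
                    • stop:
                      Z ↦ Z
                    • ok:
                      Z ↦ Z
                • ok:
                  offer{more,ok,data} = select{more,ok,data}  (offer→select)
                    • more:
                      end ↦ end
                    • ok:
                      Z ↦ Z
                    • data:
                      Z ↦ Z
            • err:
              select{done,ack} = offer{done,ack}  (⊕→&)
                • done:
                  recv[Int] = send[Int]
                    Z ↦ Z
                • ack:
                  send[Bool] = recv[Bool]
                    end ↦ end
            • ack:
              offer{err,done} = select{err,done}  (offer→select)
                • err:
                  select{more,done} = offer{more,done}  (⊕→&)
                    • more:
                      Z ↦ Z
                    • done:
                      end ↦ end
                • done:
                  offer{retry,err} = select{retry,err}  (offer→select)
                    • retry:
                      Z ↦ Z
                    • err:
                      end ↦ end
    • done:
      send[Str] = recv[Str]
        select{data,ack,stop} = offer{data,ack,stop}  (⊕→&)
          • data:
            send[Str] = recv[Str]
              offer{ok,err} = select{ok,err}  (offer→select)
                • ok:
                  end ↦ end
                • err:
                  Z ↦ Z
          • ack:
            select{retry,stop,err} = offer{retry,stop,err}  (⊕→&)
              • retry:
                select{err,more,ok} = offer{err,more,ok}  (⊕→&)
                  • err:
                    Z ↦ Z
                  • more:
                    end ↦ end
                  • ok:
                    Z ↦ Z
              • stop:
                send[Unit] = recv[Unit]
                  Z ↦ Z
              • err:
                send[Str] = recv[Str]
                  Z ↦ Z
          • stop:
            select{stop,more} = offer{stop,more}  (⊕→&)
              • stop:
                send[Str] = recv[Str]
                  Z ↦ Z
              • more:
                send[Bool] = recv[Bool]
                  end ↦ end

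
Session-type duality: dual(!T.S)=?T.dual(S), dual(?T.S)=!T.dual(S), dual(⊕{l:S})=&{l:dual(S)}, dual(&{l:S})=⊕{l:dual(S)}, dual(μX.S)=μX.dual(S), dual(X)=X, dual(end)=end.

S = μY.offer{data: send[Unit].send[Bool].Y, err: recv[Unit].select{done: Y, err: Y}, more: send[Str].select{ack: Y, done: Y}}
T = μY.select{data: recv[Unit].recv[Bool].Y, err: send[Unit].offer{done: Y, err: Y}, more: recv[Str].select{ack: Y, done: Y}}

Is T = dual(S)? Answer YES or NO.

μY | μY  match (μ self-dual)
  offer{data,err,more} | select{data,err,more}  match same labels
    case data:
      send[Unit] | recv[Unit]  match
        send[Bool] | recv[Bool]  match
          Y | Y  match
    case err:
      recv[Unit] | send[Unit]  match
        select{done,err} | offer{done,err}  match same labels
          case done:
            Y | Y  match
          case err:
            Y | Y  match
    case more:
      send[Str] | recv[Str]  match
        select{ack,done} | select{ack,done}  ✗ choice polarity not flipped — not dual

NO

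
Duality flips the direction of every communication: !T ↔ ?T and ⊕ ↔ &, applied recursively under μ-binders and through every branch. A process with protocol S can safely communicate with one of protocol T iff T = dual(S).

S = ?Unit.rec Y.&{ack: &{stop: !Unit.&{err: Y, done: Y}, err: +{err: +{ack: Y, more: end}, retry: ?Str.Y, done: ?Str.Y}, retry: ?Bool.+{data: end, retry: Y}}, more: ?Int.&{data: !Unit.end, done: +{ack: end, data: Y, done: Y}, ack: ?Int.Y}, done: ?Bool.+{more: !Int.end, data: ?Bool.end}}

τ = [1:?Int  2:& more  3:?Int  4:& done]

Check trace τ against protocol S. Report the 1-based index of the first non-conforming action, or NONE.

1

@1 got ?Int, protocol expects ?Unit  ✗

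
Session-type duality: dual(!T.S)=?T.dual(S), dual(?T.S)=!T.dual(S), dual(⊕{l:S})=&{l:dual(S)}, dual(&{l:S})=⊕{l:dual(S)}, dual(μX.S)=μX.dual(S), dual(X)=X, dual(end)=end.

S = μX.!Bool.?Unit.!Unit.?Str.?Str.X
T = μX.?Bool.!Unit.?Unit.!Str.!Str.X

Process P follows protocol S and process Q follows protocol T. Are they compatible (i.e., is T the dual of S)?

YES

μX vs μX  ok (μ self-dual)
  !Bool vs ?Bool  ok
    ?Unit vs !Unit  ok
      !Unit vs ?Unit  ok
        ?Str vs !Str  ok
          ?Str vs !Str  ok
            X vs X  ok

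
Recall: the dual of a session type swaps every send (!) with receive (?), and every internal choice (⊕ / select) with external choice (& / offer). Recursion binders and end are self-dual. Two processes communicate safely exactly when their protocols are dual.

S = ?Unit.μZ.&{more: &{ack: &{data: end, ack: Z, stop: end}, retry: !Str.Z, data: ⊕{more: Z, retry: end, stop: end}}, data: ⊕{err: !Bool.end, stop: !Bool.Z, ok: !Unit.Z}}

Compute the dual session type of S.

?Unit ↦ !Unit
  μZ ↦ μZ  (μ self-dual)
    &{more,data} ↦ ⊕{more,data}  (&→⊕)
      • more:
        &{ack,retry,data} ↦ ⊕{ack,retry,data}  (&→⊕)
          • ack:
            &{data,ack,stop} ↦ ⊕{data,ack,stop}  (&→⊕)
              • data:
                end self-dual
              • ack:
                Z self-dual
              • stop:
                end self-dual
          • retry:
            !Str ↦ ?Str
              Z self-dual
          • data:
            ⊕{more,retry,stop} ↦ &{more,retry,stop}  (select→offer)
              • more:
                Z self-dual
              • retry:
                end self-dual
              • stop:
                end self-dual
      • data:
        ⊕{err,stop,ok} ↦ &{err,stop,ok}  (select→offer)
          • err:
            !Bool ↦ ?Bool
              end self-dual
          • stop:
            !Bool ↦ ?Bool
              Z self-dual
          • ok:
            !Unit ↦ ?Unit
              Z self-dual

!Unit.μZ.⊕{more: ⊕{ack: ⊕{data: end, ack: Z, stop: end}, retry: ?Str.Z, data: &{more: Z, retry: end, stop: end}}, data: &{err: ?Bool.end, stop: ?Bool.Z, ok: ?Unit.Z}}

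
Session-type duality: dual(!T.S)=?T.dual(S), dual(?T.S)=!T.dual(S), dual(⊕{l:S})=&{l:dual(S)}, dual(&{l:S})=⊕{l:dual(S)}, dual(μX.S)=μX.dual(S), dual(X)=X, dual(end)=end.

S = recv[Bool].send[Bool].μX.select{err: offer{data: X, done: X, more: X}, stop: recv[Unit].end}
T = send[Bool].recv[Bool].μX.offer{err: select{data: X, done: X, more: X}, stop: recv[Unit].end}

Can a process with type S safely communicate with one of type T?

NO

recv[Bool] vs send[Bool]  match
  send[Bool] vs recv[Bool]  match
    μX vs μX  match (binder kept)
      select{err,stop} vs offer{err,stop}  match same labels
        [err]
          offer{data,done,more} vs select{data,done,more}  match same labels
            [data]
              X vs X  match
            [done]
              X vs X  match
            [more]
              X vs X  match
        [stop]
          recv[Unit] vs recv[Unit]  ✗ same direction on both sides — not dual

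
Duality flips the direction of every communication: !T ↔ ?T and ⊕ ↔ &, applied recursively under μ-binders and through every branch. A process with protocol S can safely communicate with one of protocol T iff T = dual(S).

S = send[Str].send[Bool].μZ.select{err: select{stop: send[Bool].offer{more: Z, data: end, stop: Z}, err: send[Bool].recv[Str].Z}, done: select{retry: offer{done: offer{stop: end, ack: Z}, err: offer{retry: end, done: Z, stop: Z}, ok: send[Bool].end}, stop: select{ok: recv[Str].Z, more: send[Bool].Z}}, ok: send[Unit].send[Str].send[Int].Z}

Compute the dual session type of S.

send[Str] → recv[Str]
  send[Bool] → recv[Bool]
    μZ → μZ  (rec unchanged)
      select{err,done,ok} → offer{err,done,ok}  (⊕→&)
        [err]
          select{stop,err} → offer{stop,err}  (⊕→&)
            [stop]
              send[Bool] → recv[Bool]
                offer{more,data,stop} → select{more,data,stop}  (offer→select)
                  [more]
                    Z self-dual
                  [data]
                    end self-dual
                  [stop]
                    Z self-dual
            [err]
              send[Bool] → recv[Bool]
                recv[Str] → send[Str]
                  Z self-dual
        [done]
          select{retry,stop} → offer{retry,stop}  (⊕→&)
            [retry]
              offer{done,err,ok} → select{done,err,ok}  (offer→select)
                [done]
                  offer{stop,ack} → select{stop,ack}  (offer→select)
                    [stop]
                      end self-dual
                    [ack]
                      Z self-dual
                [err]
                  offer{retry,done,stop} → select{retry,done,stop}  (offer→select)
                    [retry]
                      end self-dual
                    [done]
                      Z self-dual
                    [stop]
                      Z self-dual
                [ok]
                  send[Bool] → recv[Bool]
                    end self-dual
            [stop]
              select{ok,more} → offer{ok,more}  (⊕→&)
                [ok]
                  recv[Str] → send[Str]
                    Z self-dual
                [more]
                  send[Bool] → recv[Bool]
                    Z self-dual
        [ok]
          send[Unit] → recv[Unit]
            send[Str] → recv[Str]
              send[Int] → recv[Int]
                Z self-dual

recv[Str].recv[Bool].μZ.offer{err: offer{stop: recv[Bool].select{more: Z, data: end, stop: Z}, err: recv[Bool].send[Str].Z}, done: offer{retry: select{done: select{stop: end, ack: Z}, err: select{retry: end, done: Z, stop: Z}, ok: recv[Bool].end}, stop: offer{ok: send[Str].Z, more: recv[Bool].Z}}, ok: recv[Unit].recv[Str].recv[Int].Z}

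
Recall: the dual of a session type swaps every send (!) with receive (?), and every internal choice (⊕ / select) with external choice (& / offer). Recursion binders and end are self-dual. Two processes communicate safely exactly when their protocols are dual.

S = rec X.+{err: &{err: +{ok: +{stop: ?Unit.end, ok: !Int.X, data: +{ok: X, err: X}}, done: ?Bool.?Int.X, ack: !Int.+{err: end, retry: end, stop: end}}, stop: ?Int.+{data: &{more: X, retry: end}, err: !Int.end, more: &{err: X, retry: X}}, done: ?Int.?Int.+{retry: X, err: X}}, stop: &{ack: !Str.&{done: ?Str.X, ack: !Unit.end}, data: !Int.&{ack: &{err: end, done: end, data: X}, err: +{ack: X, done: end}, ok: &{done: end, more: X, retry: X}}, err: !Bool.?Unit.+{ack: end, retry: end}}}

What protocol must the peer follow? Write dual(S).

rec X.&{err: +{err: &{ok: &{stop: !Unit.end, ok: ?Int.X, data: &{ok: X, err: X}}, done: !Bool.!Int.X, ack: ?Int.&{err: end, retry: end, stop: end}}, stop: !Int.&{data: +{more: X, retry: end}, err: ?Int.end, more: +{err: X, retry: X}}, done: !Int.!Int.&{retry: X, err: X}}, stop: +{ack: ?Str.+{done: !Str.X, ack: ?Unit.end}, data: ?Int.+{ack: +{err: end, done: end, data: X}, err: &{ack: X, done: end}, ok: +{done: end, more: X, retry: X}}, err: ?Bool.!Unit.&{ack: end, retry: end}}}

rec X → rec X  (binder kept)
  +{err,stop} → &{err,stop}  (select→offer)
    • err:
      &{err,stop,done} → +{err,stop,done}  (&→⊕)
        • err:
          +{ok,done,ack} → &{ok,done,ack}  (select→offer)
            • ok:
              +{stop,ok,data} → &{stop,ok,data}  (select→offer)
                • stop:
                  ?Unit → !Unit
                    end ↦ end
                • ok:
                  !Int → ?Int
                    X ↦ X
                • data:
                  +{ok,err} → &{ok,err}  (select→offer)
                    • ok:
                      X ↦ X
                    • err:
                      X ↦ X
            • done:
              ?Bool → !Bool
                ?Int → !Int
                  X ↦ X
            • ack:
              !Int → ?Int
                +{err,retry,stop} → &{err,retry,stop}  (select→offer)
                  • err:
                    end ↦ end
                  • retry:
                    end ↦ end
                  • stop:
                    end ↦ end
        • stop:
          ?Int → !Int
            +{data,err,more} → &{data,err,more}  (select→offer)
              • data:
                &{more,retry} → +{more,retry}  (&→⊕)
                  • more:
                    X ↦ X
                  • retry:
                    end ↦ end
              • err:
                !Int → ?Int
                  end ↦ end
              • more:
                &{err,retry} → +{err,retry}  (&→⊕)
                  • err:
                    X ↦ X
                  • retry:
                    X ↦ X
        • done:
          ?Int → !Int
            ?Int → !Int
              +{retry,err} → &{retry,err}  (select→offer)
                • retry:
                  X ↦ X
                • err:
                  X ↦ X
    • stop:
      &{ack,data,err} → +{ack,data,err}  (&→⊕)
        • ack:
          !Str → ?Str
            &{done,ack} → +{done,ack}  (&→⊕)
              • done:
                ?Str → !Str
                  X ↦ X
              • ack:
                !Unit → ?Unit
                  end ↦ end
        • data:
          !Int → ?Int
            &{ack,err,ok} → +{ack,err,ok}  (&→⊕)
              • ack:
                &{err,done,data} → +{err,done,data}  (&→⊕)
                  • err:
                    end ↦ end
                  • done:
                    end ↦ end
                  • data:
                    X ↦ X
              • err:
                +{ack,done} → &{ack,done}  (select→offer)
                  • ack:
                    X ↦ X
                  • done:
                    end ↦ end
              • ok:
                &{done,more,retry} → +{done,more,retry}  (&→⊕)
                  • done:
                    end ↦ end
                  • more:
                    X ↦ X
                  • retry:
                    X ↦ X
        • err:
          !Bool → ?Bool
            ?Unit → !Unit
              +{ack,retry} → &{ack,retry}  (select→offer)
                • ack:
                  end ↦ end
                • retry:
                  end ↦ end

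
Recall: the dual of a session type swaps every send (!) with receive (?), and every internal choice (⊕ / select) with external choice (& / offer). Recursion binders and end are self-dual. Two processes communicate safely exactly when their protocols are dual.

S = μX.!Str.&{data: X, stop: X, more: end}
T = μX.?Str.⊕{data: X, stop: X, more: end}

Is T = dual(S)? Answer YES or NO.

YES

μX | μX  ok (binder kept)
  !Str | ?Str  ok
    &{data,stop,more} | ⊕{data,stop,more}  ok same labels
      • data:
        X | X  ok
      • stop:
        X | X  ok
      • more:
        end | end  ok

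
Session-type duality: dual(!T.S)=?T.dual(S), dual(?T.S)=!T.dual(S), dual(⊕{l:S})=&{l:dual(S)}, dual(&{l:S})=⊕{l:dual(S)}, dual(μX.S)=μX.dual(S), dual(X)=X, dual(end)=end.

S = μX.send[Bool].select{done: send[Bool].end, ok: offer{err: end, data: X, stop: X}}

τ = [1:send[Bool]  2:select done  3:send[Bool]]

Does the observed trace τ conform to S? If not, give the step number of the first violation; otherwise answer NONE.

step 1: send[Bool]  ok  now at select{done: send[Bool].end, ok: offer{err: end, data: μX.…, stop: μX.…}}
step 2: select done  ok  now at send[Bool].end
step 3: send[Bool]  ok  now at end
τ conforms to S (length 3)

NONE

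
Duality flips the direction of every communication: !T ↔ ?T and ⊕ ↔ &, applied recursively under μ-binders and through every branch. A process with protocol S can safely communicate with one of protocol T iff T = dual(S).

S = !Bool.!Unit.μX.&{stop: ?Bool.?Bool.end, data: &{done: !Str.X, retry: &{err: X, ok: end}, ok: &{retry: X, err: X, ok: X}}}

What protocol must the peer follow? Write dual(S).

?Bool.?Unit.μX.⊕{stop: !Bool.!Bool.end, data: ⊕{done: ?Str.X, retry: ⊕{err: X, ok: end}, ok: ⊕{retry: X, err: X, ok: X}}}

!Bool → ?Bool
  !Unit → ?Unit
    μX → μX  (μ self-dual)
      &{stop,data} → ⊕{stop,data}  (external→internal)
        • stop:
          ?Bool → !Bool
            ?Bool → !Bool
              dual(end) = end
        • data:
          &{done,retry,ok} → ⊕{done,retry,ok}  (external→internal)
            • done:
              !Str → ?Str
                dual(X) = X
            • retry:
              &{err,ok} → ⊕{err,ok}  (external→internal)
                • err:
                  dual(X) = X
                • ok:
                  dual(end) = end
            • ok:
              &{retry,err,ok} → ⊕{retry,err,ok}  (external→internal)
                • retry:
                  dual(X) = X
                • err:
                  dual(X) = X
                • ok:
                  dual(X) = X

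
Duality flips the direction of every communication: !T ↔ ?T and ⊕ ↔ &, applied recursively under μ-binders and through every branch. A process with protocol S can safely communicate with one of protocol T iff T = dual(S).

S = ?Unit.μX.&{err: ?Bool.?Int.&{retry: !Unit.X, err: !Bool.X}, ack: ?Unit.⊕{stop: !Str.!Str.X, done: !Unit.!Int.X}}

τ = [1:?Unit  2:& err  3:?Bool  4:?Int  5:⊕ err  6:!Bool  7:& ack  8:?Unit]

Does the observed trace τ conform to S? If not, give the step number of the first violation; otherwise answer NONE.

5

@1 ?Unit  ✓  now at μX.…
@2 & err  ✓  now at ?Bool.?Int.&{retry: !Unit.μX.…, err: !Bool.μX.…}
@3 ?Bool  ✓  now at ?Int.&{retry: !Unit.μX.…, err: !Bool.μX.…}
@4 ?Int  ✓  now at &{retry: !Unit.μX.…, err: !Bool.μX.…}
@5 got ⊕ err, protocol expects & retry or & err  ✗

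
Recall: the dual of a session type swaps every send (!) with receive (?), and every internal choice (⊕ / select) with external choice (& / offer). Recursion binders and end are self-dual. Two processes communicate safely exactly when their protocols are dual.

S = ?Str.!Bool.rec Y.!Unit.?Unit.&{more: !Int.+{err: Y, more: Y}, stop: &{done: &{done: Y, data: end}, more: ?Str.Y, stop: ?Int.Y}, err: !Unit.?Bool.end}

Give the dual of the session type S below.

!Str.?Bool.rec Y.?Unit.!Unit.+{more: ?Int.&{err: Y, more: Y}, stop: +{done: +{done: Y, data: end}, more: !Str.Y, stop: !Int.Y}, err: ?Unit.!Bool.end}

?Str = !Str
  !Bool = ?Bool
    rec Y = rec Y  (rec unchanged)
      !Unit = ?Unit
        ?Unit = !Unit
          &{more,stop,err} = +{more,stop,err}  (offer→select)
            [more]
              !Int = ?Int
                +{err,more} = &{err,more}  (select→offer)
                  [err]
                    Y ↦ Y
                  [more]
                    Y ↦ Y
            [stop]
              &{done,more,stop} = +{done,more,stop}  (offer→select)
                [done]
                  &{done,data} = +{done,data}  (offer→select)
                    [done]
                      Y ↦ Y
                    [data]
                      end ↦ end
                [more]
                  ?Str = !Str
                    Y ↦ Y
                [stop]
                  ?Int = !Int
                    Y ↦ Y
            [err]
              !Unit = ?Unit
                ?Bool = !Bool
                  end ↦ end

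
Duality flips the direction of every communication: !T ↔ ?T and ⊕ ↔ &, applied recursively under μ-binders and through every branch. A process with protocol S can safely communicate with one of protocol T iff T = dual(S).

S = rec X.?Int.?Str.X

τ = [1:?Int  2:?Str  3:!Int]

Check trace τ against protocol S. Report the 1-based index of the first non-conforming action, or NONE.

step 1: ?Int  ✓  residual = ?Str.rec X.…
step 2: ?Str  ✓  residual = rec X.…
step 3: got !Int, protocol expects ?Int  ✗

3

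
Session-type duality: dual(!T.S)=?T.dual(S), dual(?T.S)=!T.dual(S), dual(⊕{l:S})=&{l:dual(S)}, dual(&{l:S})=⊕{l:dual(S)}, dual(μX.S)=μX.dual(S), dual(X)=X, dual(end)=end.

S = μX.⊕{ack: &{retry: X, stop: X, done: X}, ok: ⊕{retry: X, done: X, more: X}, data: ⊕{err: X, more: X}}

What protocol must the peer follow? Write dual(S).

μX.&{ack: ⊕{retry: X, stop: X, done: X}, ok: &{retry: X, done: X, more: X}, data: &{err: X, more: X}}

μX = μX  (rec unchanged)
  ⊕{ack,ok,data} = &{ack,ok,data}  (select→offer)
    • ack:
      &{retry,stop,done} = ⊕{retry,stop,done}  (offer→select)
        • retry:
          X ↦ X
        • stop:
          X ↦ X
        • done:
          X ↦ X
    • ok:
      ⊕{retry,done,more} = &{retry,done,more}  (select→offer)
        • retry:
          X ↦ X
        • done:
          X ↦ X
        • more:
          X ↦ X
    • data:
      ⊕{err,more} = &{err,more}  (select→offer)
        • err:
          X ↦ X
        • more:
          X ↦ X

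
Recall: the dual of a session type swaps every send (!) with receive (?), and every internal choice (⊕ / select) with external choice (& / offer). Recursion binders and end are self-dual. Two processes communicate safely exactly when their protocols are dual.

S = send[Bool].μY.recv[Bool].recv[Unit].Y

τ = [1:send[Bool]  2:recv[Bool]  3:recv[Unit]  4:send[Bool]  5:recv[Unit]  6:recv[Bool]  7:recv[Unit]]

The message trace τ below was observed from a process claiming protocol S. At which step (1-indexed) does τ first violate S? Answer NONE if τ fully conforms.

step 1: send[Bool]  match  now at μY.…
step 2: recv[Bool]  match  now at recv[Unit].μY.…
step 3: recv[Unit]  match  now at μY.…
step 4: got send[Bool], protocol expects recv[Bool]  ✗

4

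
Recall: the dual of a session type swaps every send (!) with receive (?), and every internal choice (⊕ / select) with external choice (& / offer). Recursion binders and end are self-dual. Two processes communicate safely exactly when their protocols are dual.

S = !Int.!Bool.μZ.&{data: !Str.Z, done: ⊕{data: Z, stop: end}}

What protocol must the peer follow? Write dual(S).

!Int = ?Int
  !Bool = ?Bool
    μZ = μZ  (rec unchanged)
      &{data,done} = ⊕{data,done}  (&→⊕)
        case data:
          !Str = ?Str
            dual(Z) = Z
        case done:
          ⊕{data,stop} = &{data,stop}  (select→offer)
            case data:
              dual(Z) = Z
            case stop:
              dual(end) = end

?Int.?Bool.μZ.⊕{data: ?Str.Z, done: &{data: Z, stop: end}}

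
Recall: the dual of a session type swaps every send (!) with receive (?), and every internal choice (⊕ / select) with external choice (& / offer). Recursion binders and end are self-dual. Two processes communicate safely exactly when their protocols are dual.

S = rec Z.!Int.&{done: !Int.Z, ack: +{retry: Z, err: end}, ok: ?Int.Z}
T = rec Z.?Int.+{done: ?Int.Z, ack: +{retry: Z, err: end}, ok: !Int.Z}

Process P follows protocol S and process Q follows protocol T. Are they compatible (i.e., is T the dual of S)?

NO

rec Z ‖ rec Z  ✓ (rec unchanged)
  !Int ‖ ?Int  ✓
    &{done,ack,ok} ‖ +{done,ack,ok}  ✓ label sets agree
      [done]
        !Int ‖ ?Int  ✓
          Z ‖ Z  ✓
      [ack]
        +{retry,err} ‖ +{retry,err}  ✗ choice polarity not flipped — not dual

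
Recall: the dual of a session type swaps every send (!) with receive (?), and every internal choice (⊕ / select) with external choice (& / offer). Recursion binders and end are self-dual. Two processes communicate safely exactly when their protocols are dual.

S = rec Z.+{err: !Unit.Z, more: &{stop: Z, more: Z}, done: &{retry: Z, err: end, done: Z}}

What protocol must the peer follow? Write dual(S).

rec Z → rec Z  (μ self-dual)
  +{err,more,done} → &{err,more,done}  (internal→external)
    [err]
      !Unit → ?Unit
        dual(Z) = Z
    [more]
      &{stop,more} → +{stop,more}  (&→⊕)
        [stop]
          dual(Z) = Z
        [more]
          dual(Z) = Z
    [done]
      &{retry,err,done} → +{retry,err,done}  (&→⊕)
        [retry]
          dual(Z) = Z
        [err]
          dual(end) = end
        [done]
          dual(Z) = Z

rec Z.&{err: ?Unit.Z, more: +{stop: Z, more: Z}, done: +{retry: Z, err: end, done: Z}}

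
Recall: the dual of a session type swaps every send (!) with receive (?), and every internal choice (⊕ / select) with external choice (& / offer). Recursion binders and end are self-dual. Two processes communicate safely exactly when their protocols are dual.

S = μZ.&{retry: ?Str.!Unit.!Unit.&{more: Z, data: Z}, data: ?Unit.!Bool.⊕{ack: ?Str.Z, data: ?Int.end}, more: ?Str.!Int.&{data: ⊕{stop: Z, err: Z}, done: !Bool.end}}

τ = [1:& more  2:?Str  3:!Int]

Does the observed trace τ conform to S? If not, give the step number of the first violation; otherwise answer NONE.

NONE

[1] & more  ✓  cont: ?Str.!Int.&{data: ⊕{stop: μZ.…, err: μZ.…}, done: !Bool.end}
[2] ?Str  ✓  cont: !Int.&{data: ⊕{stop: μZ.…, err: μZ.…}, done: !Bool.end}
[3] !Int  ✓  cont: &{data: ⊕{stop: μZ.…, err: μZ.…}, done: !Bool.end}
τ conforms to S (length 3)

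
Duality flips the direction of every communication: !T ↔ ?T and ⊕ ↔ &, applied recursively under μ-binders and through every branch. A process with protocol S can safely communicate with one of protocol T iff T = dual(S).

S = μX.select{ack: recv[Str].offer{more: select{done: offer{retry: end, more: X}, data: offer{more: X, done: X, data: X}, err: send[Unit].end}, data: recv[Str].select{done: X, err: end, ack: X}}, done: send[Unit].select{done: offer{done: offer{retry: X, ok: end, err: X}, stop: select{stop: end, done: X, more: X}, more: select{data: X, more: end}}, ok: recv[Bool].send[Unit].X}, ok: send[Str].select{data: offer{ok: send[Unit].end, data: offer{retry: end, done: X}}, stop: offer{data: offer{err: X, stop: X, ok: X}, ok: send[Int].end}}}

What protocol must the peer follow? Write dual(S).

μX → μX  (binder kept)
  select{ack,done,ok} → offer{ack,done,ok}  (select→offer)
    • ack:
      recv[Str] → send[Str]
        offer{more,data} → select{more,data}  (&→⊕)
          • more:
            select{done,data,err} → offer{done,data,err}  (select→offer)
              • done:
                offer{retry,more} → select{retry,more}  (&→⊕)
                  • retry:
                    end ↦ end
                  • more:
                    X ↦ X
              • data:
                offer{more,done,data} → select{more,done,data}  (&→⊕)
                  • more:
                    X ↦ X
                  • done:
                    X ↦ X
                  • data:
                    X ↦ X
              • err:
                send[Unit] → recv[Unit]
                  end ↦ end
          • data:
            recv[Str] → send[Str]
              select{done,err,ack} → offer{done,err,ack}  (select→offer)
                • done:
                  X ↦ X
                • err:
                  end ↦ end
                • ack:
                  X ↦ X
    • done:
      send[Unit] → recv[Unit]
        select{done,ok} → offer{done,ok}  (select→offer)
          • done:
            offer{done,stop,more} → select{done,stop,more}  (&→⊕)
              • done:
                offer{retry,ok,err} → select{retry,ok,err}  (&→⊕)
                  • retry:
                    X ↦ X
                  • ok:
                    end ↦ end
                  • err:
                    X ↦ X
              • stop:
                select{stop,done,more} → offer{stop,done,more}  (select→offer)
                  • stop:
                    end ↦ end
                  • done:
                    X ↦ X
                  • more:
                    X ↦ X
              • more:
                select{data,more} → offer{data,more}  (select→offer)
                  • data:
                    X ↦ X
                  • more:
                    end ↦ end
          • ok:
            recv[Bool] → send[Bool]
              send[Unit] → recv[Unit]
                X ↦ X
    • ok:
      send[Str] → recv[Str]
        select{data,stop} → offer{data,stop}  (select→offer)
          • data:
            offer{ok,data} → select{ok,data}  (&→⊕)
              • ok:
                send[Unit] → recv[Unit]
                  end ↦ end
              • data:
                offer{retry,done} → select{retry,done}  (&→⊕)
                  • retry:
                    end ↦ end
                  • done:
                    X ↦ X
          • stop:
            offer{data,ok} → select{data,ok}  (&→⊕)
              • data:
                offer{err,stop,ok} → select{err,stop,ok}  (&→⊕)
                  • err:
                    X ↦ X
                  • stop:
                    X ↦ X
                  • ok:
                    X ↦ X
              • ok:
                send[Int] → recv[Int]
                  end ↦ end

μX.offer{ack: send[Str].select{more: offer{done: select{retry: end, more: X}, data: select{more: X, done: X, data: X}, err: recv[Unit].end}, data: send[Str].offer{done: X, err: end, ack: X}}, done: recv[Unit].offer{done: select{done: select{retry: X, ok: end, err: X}, stop: offer{stop: end, done: X, more: X}, more: offer{data: X, more: end}}, ok: send[Bool].recv[Unit].X}, ok: recv[Str].offer{data: select{ok: recv[Unit].end, data: select{retry: end, done: X}}, stop: select{data: select{err: X, stop: X, ok: X}, ok: recv[Int].end}}}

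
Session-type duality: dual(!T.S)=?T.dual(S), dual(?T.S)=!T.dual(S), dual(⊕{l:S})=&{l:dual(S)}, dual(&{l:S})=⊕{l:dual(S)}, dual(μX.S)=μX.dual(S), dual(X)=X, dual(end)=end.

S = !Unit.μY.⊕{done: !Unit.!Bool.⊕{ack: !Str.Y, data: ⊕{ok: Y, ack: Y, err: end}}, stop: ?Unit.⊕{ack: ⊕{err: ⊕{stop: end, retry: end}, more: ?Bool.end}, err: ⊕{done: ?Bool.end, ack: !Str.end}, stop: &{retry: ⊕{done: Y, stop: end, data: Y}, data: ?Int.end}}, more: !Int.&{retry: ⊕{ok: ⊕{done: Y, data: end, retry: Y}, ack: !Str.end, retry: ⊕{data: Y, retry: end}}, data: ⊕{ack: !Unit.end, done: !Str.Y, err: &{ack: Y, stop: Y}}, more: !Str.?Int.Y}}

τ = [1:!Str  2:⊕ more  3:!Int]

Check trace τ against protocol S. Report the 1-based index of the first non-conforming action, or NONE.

1

step 1: got !Str, protocol expects !Unit  ✗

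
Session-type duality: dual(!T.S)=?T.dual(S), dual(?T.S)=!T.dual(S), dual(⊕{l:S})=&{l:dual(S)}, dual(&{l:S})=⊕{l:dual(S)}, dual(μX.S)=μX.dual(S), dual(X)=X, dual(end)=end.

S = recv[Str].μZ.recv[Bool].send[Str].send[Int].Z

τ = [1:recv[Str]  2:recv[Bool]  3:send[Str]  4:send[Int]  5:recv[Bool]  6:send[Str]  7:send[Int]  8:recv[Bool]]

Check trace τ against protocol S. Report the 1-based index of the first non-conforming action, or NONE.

NONE

[1] recv[Str]  ✓  now at μZ.…
[2] recv[Bool]  ✓  now at send[Str].send[Int].μZ.…
[3] send[Str]  ✓  now at send[Int].μZ.…
[4] send[Int]  ✓  now at μZ.…
[5] recv[Bool]  ✓  now at send[Str].send[Int].μZ.…
[6] send[Str]  ✓  now at send[Int].μZ.…
[7] send[Int]  ✓  now at μZ.…
[8] recv[Bool]  ✓  now at send[Str].send[Int].μZ.…
all 8 steps conform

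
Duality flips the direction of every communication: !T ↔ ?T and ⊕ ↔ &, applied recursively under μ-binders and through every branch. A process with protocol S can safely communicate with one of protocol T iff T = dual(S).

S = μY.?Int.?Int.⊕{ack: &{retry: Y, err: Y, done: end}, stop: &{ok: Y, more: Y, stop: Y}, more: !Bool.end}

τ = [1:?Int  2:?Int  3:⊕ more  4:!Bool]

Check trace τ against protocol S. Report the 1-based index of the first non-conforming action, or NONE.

step 1: ?Int  ✓  cont: ?Int.⊕{ack: &{retry: μY.…, err: μY.…, done: end}, stop: &{ok: μY.…, more: μY.…, stop: μY.…}, more: !Bool.end}
step 2: ?Int  ✓  cont: ⊕{ack: &{retry: μY.…, err: μY.…, done: end}, stop: &{ok: μY.…, more: μY.…, stop: μY.…}, more: !Bool.end}
step 3: ⊕ more  ✓  cont: !Bool.end
step 4: !Bool  ✓  cont: end
τ conforms to S (length 4)

NONE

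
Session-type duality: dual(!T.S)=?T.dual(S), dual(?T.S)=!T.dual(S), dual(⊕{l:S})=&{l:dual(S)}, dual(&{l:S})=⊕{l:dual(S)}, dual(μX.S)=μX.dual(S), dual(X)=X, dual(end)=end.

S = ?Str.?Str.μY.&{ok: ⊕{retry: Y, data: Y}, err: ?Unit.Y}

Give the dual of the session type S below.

?Str ↦ !Str
  ?Str ↦ !Str
    μY ↦ μY  (μ self-dual)
      &{ok,err} ↦ ⊕{ok,err}  (external→internal)
        case ok:
          ⊕{retry,data} ↦ &{retry,data}  (select→offer)
            case retry:
              Y self-dual
            case data:
              Y self-dual
        case err:
          ?Unit ↦ !Unit
            Y self-dual

!Str.!Str.μY.⊕{ok: &{retry: Y, data: Y}, err: !Unit.Y}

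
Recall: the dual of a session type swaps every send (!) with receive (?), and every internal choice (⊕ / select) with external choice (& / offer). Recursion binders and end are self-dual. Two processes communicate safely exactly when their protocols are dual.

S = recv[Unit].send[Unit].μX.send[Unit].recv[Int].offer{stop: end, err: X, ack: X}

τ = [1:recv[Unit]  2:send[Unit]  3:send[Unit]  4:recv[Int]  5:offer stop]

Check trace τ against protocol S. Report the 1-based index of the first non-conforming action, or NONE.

[1] recv[Unit]  ok  cont: send[Unit].μX.…
[2] send[Unit]  ok  cont: μX.…
[3] send[Unit]  ok  cont: recv[Int].offer{stop: end, err: μX.…, ack: μX.…}
[4] recv[Int]  ok  cont: offer{stop: end, err: μX.…, ack: μX.…}
[5] offer stop  ok  cont: end
all 5 steps conform

NONE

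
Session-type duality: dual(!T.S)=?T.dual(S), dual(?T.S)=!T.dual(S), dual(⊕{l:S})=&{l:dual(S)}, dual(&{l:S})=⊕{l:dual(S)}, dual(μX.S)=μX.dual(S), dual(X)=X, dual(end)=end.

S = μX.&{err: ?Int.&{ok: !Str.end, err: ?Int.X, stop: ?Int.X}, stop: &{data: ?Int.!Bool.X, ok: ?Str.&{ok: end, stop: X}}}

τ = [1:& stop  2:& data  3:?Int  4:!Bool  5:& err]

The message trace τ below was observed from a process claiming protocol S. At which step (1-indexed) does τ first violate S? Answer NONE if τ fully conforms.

NONE

@1 & stop  match  state: &{data: ?Int.!Bool.μX.…, ok: ?Str.&{ok: end, stop: μX.…}}
@2 & data  match  state: ?Int.!Bool.μX.…
@3 ?Int  match  state: !Bool.μX.…
@4 !Bool  match  state: μX.…
@5 & err  match  state: ?Int.&{ok: !Str.end, err: ?Int.μX.…, stop: ?Int.μX.…}
trace exhausted — no violation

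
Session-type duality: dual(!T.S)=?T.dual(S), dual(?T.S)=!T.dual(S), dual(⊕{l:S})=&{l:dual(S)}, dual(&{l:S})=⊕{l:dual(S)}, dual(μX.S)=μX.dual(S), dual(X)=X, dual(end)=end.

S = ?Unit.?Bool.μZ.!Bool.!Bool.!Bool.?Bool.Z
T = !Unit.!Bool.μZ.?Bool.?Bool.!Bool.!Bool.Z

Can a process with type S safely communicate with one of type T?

?Unit | !Unit  match
  ?Bool | !Bool  match
    μZ | μZ  match (binder kept)
      !Bool | ?Bool  match
        !Bool | ?Bool  match
          !Bool | !Bool  ✗ same direction on both sides — not dual

NO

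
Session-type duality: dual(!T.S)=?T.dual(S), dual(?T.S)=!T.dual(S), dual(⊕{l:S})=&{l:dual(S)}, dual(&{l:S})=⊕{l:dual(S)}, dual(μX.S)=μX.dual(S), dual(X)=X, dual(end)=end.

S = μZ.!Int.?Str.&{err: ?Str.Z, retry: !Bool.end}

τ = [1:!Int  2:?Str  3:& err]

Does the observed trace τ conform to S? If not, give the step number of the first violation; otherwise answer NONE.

@1 !Int  match  state: ?Str.&{err: ?Str.μZ.…, retry: !Bool.end}
@2 ?Str  match  state: &{err: ?Str.μZ.…, retry: !Bool.end}
@3 & err  match  state: ?Str.μZ.…
all 3 steps conform

NONE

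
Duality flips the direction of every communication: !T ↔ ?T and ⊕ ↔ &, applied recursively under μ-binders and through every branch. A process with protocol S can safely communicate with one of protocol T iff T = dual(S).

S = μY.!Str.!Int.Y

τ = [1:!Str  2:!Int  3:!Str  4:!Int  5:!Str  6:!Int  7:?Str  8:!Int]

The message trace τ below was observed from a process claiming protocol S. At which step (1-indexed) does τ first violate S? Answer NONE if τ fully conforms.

@1 !Str  ✓  residual = !Int.μY.…
@2 !Int  ✓  residual = μY.…
@3 !Str  ✓  residual = !Int.μY.…
@4 !Int  ✓  residual = μY.…
@5 !Str  ✓  residual = !Int.μY.…
@6 !Int  ✓  residual = μY.…
@7 got ?Str, protocol expects !Str  ✗

7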